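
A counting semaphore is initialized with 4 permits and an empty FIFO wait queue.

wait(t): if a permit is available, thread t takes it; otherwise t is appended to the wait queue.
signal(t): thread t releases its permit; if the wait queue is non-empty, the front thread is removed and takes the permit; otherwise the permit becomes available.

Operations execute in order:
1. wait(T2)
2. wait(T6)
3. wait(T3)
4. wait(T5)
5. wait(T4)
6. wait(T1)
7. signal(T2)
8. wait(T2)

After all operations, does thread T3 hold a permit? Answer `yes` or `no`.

Answer: yes

Derivation:
Step 1: wait(T2) -> count=3 queue=[] holders={T2}
Step 2: wait(T6) -> count=2 queue=[] holders={T2,T6}
Step 3: wait(T3) -> count=1 queue=[] holders={T2,T3,T6}
Step 4: wait(T5) -> count=0 queue=[] holders={T2,T3,T5,T6}
Step 5: wait(T4) -> count=0 queue=[T4] holders={T2,T3,T5,T6}
Step 6: wait(T1) -> count=0 queue=[T4,T1] holders={T2,T3,T5,T6}
Step 7: signal(T2) -> count=0 queue=[T1] holders={T3,T4,T5,T6}
Step 8: wait(T2) -> count=0 queue=[T1,T2] holders={T3,T4,T5,T6}
Final holders: {T3,T4,T5,T6} -> T3 in holders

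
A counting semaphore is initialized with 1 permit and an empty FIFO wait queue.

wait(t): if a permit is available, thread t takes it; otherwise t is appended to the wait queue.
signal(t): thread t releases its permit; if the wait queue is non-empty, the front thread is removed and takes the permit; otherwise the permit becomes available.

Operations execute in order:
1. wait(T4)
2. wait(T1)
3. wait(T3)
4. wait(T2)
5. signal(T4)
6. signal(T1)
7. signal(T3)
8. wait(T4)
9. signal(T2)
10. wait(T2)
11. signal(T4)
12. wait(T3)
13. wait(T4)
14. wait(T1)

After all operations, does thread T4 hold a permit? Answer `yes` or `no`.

Step 1: wait(T4) -> count=0 queue=[] holders={T4}
Step 2: wait(T1) -> count=0 queue=[T1] holders={T4}
Step 3: wait(T3) -> count=0 queue=[T1,T3] holders={T4}
Step 4: wait(T2) -> count=0 queue=[T1,T3,T2] holders={T4}
Step 5: signal(T4) -> count=0 queue=[T3,T2] holders={T1}
Step 6: signal(T1) -> count=0 queue=[T2] holders={T3}
Step 7: signal(T3) -> count=0 queue=[] holders={T2}
Step 8: wait(T4) -> count=0 queue=[T4] holders={T2}
Step 9: signal(T2) -> count=0 queue=[] holders={T4}
Step 10: wait(T2) -> count=0 queue=[T2] holders={T4}
Step 11: signal(T4) -> count=0 queue=[] holders={T2}
Step 12: wait(T3) -> count=0 queue=[T3] holders={T2}
Step 13: wait(T4) -> count=0 queue=[T3,T4] holders={T2}
Step 14: wait(T1) -> count=0 queue=[T3,T4,T1] holders={T2}
Final holders: {T2} -> T4 not in holders

Answer: no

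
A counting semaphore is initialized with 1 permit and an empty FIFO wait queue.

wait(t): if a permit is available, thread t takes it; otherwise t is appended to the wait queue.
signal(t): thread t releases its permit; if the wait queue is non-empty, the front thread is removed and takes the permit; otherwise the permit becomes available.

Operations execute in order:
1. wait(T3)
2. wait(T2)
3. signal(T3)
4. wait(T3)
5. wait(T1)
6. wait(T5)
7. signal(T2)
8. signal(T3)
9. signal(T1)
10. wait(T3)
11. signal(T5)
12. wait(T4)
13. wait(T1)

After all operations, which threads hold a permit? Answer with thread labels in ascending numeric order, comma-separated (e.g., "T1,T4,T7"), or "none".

Answer: T3

Derivation:
Step 1: wait(T3) -> count=0 queue=[] holders={T3}
Step 2: wait(T2) -> count=0 queue=[T2] holders={T3}
Step 3: signal(T3) -> count=0 queue=[] holders={T2}
Step 4: wait(T3) -> count=0 queue=[T3] holders={T2}
Step 5: wait(T1) -> count=0 queue=[T3,T1] holders={T2}
Step 6: wait(T5) -> count=0 queue=[T3,T1,T5] holders={T2}
Step 7: signal(T2) -> count=0 queue=[T1,T5] holders={T3}
Step 8: signal(T3) -> count=0 queue=[T5] holders={T1}
Step 9: signal(T1) -> count=0 queue=[] holders={T5}
Step 10: wait(T3) -> count=0 queue=[T3] holders={T5}
Step 11: signal(T5) -> count=0 queue=[] holders={T3}
Step 12: wait(T4) -> count=0 queue=[T4] holders={T3}
Step 13: wait(T1) -> count=0 queue=[T4,T1] holders={T3}
Final holders: T3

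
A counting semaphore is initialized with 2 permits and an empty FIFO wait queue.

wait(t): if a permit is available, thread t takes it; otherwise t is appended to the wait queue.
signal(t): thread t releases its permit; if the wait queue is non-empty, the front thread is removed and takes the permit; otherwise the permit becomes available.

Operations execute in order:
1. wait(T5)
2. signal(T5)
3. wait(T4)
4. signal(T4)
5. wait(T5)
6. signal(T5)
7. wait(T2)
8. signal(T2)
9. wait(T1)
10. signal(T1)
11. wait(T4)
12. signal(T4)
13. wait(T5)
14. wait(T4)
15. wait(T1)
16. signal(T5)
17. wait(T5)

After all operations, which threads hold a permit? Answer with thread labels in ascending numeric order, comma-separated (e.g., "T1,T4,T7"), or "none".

Step 1: wait(T5) -> count=1 queue=[] holders={T5}
Step 2: signal(T5) -> count=2 queue=[] holders={none}
Step 3: wait(T4) -> count=1 queue=[] holders={T4}
Step 4: signal(T4) -> count=2 queue=[] holders={none}
Step 5: wait(T5) -> count=1 queue=[] holders={T5}
Step 6: signal(T5) -> count=2 queue=[] holders={none}
Step 7: wait(T2) -> count=1 queue=[] holders={T2}
Step 8: signal(T2) -> count=2 queue=[] holders={none}
Step 9: wait(T1) -> count=1 queue=[] holders={T1}
Step 10: signal(T1) -> count=2 queue=[] holders={none}
Step 11: wait(T4) -> count=1 queue=[] holders={T4}
Step 12: signal(T4) -> count=2 queue=[] holders={none}
Step 13: wait(T5) -> count=1 queue=[] holders={T5}
Step 14: wait(T4) -> count=0 queue=[] holders={T4,T5}
Step 15: wait(T1) -> count=0 queue=[T1] holders={T4,T5}
Step 16: signal(T5) -> count=0 queue=[] holders={T1,T4}
Step 17: wait(T5) -> count=0 queue=[T5] holders={T1,T4}
Final holders: T1,T4

Answer: T1,T4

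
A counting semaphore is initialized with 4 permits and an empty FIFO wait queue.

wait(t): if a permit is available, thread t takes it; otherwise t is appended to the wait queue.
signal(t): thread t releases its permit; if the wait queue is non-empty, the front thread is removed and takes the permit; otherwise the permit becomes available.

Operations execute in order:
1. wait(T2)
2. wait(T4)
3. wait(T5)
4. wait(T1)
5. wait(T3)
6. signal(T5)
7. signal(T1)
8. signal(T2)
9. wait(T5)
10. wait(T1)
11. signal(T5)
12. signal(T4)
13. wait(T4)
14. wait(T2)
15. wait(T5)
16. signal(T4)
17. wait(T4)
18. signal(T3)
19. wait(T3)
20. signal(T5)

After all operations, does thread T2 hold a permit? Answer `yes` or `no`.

Step 1: wait(T2) -> count=3 queue=[] holders={T2}
Step 2: wait(T4) -> count=2 queue=[] holders={T2,T4}
Step 3: wait(T5) -> count=1 queue=[] holders={T2,T4,T5}
Step 4: wait(T1) -> count=0 queue=[] holders={T1,T2,T4,T5}
Step 5: wait(T3) -> count=0 queue=[T3] holders={T1,T2,T4,T5}
Step 6: signal(T5) -> count=0 queue=[] holders={T1,T2,T3,T4}
Step 7: signal(T1) -> count=1 queue=[] holders={T2,T3,T4}
Step 8: signal(T2) -> count=2 queue=[] holders={T3,T4}
Step 9: wait(T5) -> count=1 queue=[] holders={T3,T4,T5}
Step 10: wait(T1) -> count=0 queue=[] holders={T1,T3,T4,T5}
Step 11: signal(T5) -> count=1 queue=[] holders={T1,T3,T4}
Step 12: signal(T4) -> count=2 queue=[] holders={T1,T3}
Step 13: wait(T4) -> count=1 queue=[] holders={T1,T3,T4}
Step 14: wait(T2) -> count=0 queue=[] holders={T1,T2,T3,T4}
Step 15: wait(T5) -> count=0 queue=[T5] holders={T1,T2,T3,T4}
Step 16: signal(T4) -> count=0 queue=[] holders={T1,T2,T3,T5}
Step 17: wait(T4) -> count=0 queue=[T4] holders={T1,T2,T3,T5}
Step 18: signal(T3) -> count=0 queue=[] holders={T1,T2,T4,T5}
Step 19: wait(T3) -> count=0 queue=[T3] holders={T1,T2,T4,T5}
Step 20: signal(T5) -> count=0 queue=[] holders={T1,T2,T3,T4}
Final holders: {T1,T2,T3,T4} -> T2 in holders

Answer: yes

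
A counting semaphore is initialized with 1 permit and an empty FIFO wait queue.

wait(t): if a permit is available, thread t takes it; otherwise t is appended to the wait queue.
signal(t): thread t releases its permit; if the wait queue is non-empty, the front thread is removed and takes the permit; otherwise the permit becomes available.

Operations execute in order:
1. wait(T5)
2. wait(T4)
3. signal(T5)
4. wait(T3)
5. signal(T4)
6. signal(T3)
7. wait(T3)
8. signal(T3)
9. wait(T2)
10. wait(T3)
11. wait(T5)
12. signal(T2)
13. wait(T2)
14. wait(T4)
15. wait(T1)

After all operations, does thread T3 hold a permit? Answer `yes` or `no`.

Answer: yes

Derivation:
Step 1: wait(T5) -> count=0 queue=[] holders={T5}
Step 2: wait(T4) -> count=0 queue=[T4] holders={T5}
Step 3: signal(T5) -> count=0 queue=[] holders={T4}
Step 4: wait(T3) -> count=0 queue=[T3] holders={T4}
Step 5: signal(T4) -> count=0 queue=[] holders={T3}
Step 6: signal(T3) -> count=1 queue=[] holders={none}
Step 7: wait(T3) -> count=0 queue=[] holders={T3}
Step 8: signal(T3) -> count=1 queue=[] holders={none}
Step 9: wait(T2) -> count=0 queue=[] holders={T2}
Step 10: wait(T3) -> count=0 queue=[T3] holders={T2}
Step 11: wait(T5) -> count=0 queue=[T3,T5] holders={T2}
Step 12: signal(T2) -> count=0 queue=[T5] holders={T3}
Step 13: wait(T2) -> count=0 queue=[T5,T2] holders={T3}
Step 14: wait(T4) -> count=0 queue=[T5,T2,T4] holders={T3}
Step 15: wait(T1) -> count=0 queue=[T5,T2,T4,T1] holders={T3}
Final holders: {T3} -> T3 in holders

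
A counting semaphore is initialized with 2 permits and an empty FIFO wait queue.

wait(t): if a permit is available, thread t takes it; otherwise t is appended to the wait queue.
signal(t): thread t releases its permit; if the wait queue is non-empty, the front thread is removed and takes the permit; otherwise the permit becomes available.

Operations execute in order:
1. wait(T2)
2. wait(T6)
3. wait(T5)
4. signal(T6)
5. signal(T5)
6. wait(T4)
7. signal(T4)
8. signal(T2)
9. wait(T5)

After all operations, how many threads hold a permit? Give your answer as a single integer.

Answer: 1

Derivation:
Step 1: wait(T2) -> count=1 queue=[] holders={T2}
Step 2: wait(T6) -> count=0 queue=[] holders={T2,T6}
Step 3: wait(T5) -> count=0 queue=[T5] holders={T2,T6}
Step 4: signal(T6) -> count=0 queue=[] holders={T2,T5}
Step 5: signal(T5) -> count=1 queue=[] holders={T2}
Step 6: wait(T4) -> count=0 queue=[] holders={T2,T4}
Step 7: signal(T4) -> count=1 queue=[] holders={T2}
Step 8: signal(T2) -> count=2 queue=[] holders={none}
Step 9: wait(T5) -> count=1 queue=[] holders={T5}
Final holders: {T5} -> 1 thread(s)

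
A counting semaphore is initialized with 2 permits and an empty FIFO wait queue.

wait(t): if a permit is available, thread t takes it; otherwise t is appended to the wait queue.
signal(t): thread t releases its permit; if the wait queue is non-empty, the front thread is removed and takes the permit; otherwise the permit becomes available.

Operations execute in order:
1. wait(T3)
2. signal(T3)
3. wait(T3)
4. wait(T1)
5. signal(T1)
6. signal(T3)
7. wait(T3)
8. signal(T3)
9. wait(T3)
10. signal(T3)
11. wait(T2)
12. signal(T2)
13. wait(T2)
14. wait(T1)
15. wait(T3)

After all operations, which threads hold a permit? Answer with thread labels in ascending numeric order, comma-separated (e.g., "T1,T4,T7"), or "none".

Answer: T1,T2

Derivation:
Step 1: wait(T3) -> count=1 queue=[] holders={T3}
Step 2: signal(T3) -> count=2 queue=[] holders={none}
Step 3: wait(T3) -> count=1 queue=[] holders={T3}
Step 4: wait(T1) -> count=0 queue=[] holders={T1,T3}
Step 5: signal(T1) -> count=1 queue=[] holders={T3}
Step 6: signal(T3) -> count=2 queue=[] holders={none}
Step 7: wait(T3) -> count=1 queue=[] holders={T3}
Step 8: signal(T3) -> count=2 queue=[] holders={none}
Step 9: wait(T3) -> count=1 queue=[] holders={T3}
Step 10: signal(T3) -> count=2 queue=[] holders={none}
Step 11: wait(T2) -> count=1 queue=[] holders={T2}
Step 12: signal(T2) -> count=2 queue=[] holders={none}
Step 13: wait(T2) -> count=1 queue=[] holders={T2}
Step 14: wait(T1) -> count=0 queue=[] holders={T1,T2}
Step 15: wait(T3) -> count=0 queue=[T3] holders={T1,T2}
Final holders: T1,T2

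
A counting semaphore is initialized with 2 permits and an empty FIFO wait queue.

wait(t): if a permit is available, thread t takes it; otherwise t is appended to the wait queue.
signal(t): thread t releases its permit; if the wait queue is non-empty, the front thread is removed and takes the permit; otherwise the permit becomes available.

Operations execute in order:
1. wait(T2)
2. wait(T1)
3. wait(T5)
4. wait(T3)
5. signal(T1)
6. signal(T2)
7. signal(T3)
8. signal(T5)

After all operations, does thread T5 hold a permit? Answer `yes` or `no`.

Step 1: wait(T2) -> count=1 queue=[] holders={T2}
Step 2: wait(T1) -> count=0 queue=[] holders={T1,T2}
Step 3: wait(T5) -> count=0 queue=[T5] holders={T1,T2}
Step 4: wait(T3) -> count=0 queue=[T5,T3] holders={T1,T2}
Step 5: signal(T1) -> count=0 queue=[T3] holders={T2,T5}
Step 6: signal(T2) -> count=0 queue=[] holders={T3,T5}
Step 7: signal(T3) -> count=1 queue=[] holders={T5}
Step 8: signal(T5) -> count=2 queue=[] holders={none}
Final holders: {none} -> T5 not in holders

Answer: no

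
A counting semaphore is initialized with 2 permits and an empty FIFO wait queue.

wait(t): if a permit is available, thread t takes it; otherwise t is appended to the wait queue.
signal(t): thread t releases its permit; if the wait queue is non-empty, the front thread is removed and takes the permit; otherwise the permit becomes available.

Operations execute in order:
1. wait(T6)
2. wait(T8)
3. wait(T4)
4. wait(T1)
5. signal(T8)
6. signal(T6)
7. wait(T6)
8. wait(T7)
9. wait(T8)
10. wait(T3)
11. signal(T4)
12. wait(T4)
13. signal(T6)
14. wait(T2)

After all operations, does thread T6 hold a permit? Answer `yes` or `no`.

Step 1: wait(T6) -> count=1 queue=[] holders={T6}
Step 2: wait(T8) -> count=0 queue=[] holders={T6,T8}
Step 3: wait(T4) -> count=0 queue=[T4] holders={T6,T8}
Step 4: wait(T1) -> count=0 queue=[T4,T1] holders={T6,T8}
Step 5: signal(T8) -> count=0 queue=[T1] holders={T4,T6}
Step 6: signal(T6) -> count=0 queue=[] holders={T1,T4}
Step 7: wait(T6) -> count=0 queue=[T6] holders={T1,T4}
Step 8: wait(T7) -> count=0 queue=[T6,T7] holders={T1,T4}
Step 9: wait(T8) -> count=0 queue=[T6,T7,T8] holders={T1,T4}
Step 10: wait(T3) -> count=0 queue=[T6,T7,T8,T3] holders={T1,T4}
Step 11: signal(T4) -> count=0 queue=[T7,T8,T3] holders={T1,T6}
Step 12: wait(T4) -> count=0 queue=[T7,T8,T3,T4] holders={T1,T6}
Step 13: signal(T6) -> count=0 queue=[T8,T3,T4] holders={T1,T7}
Step 14: wait(T2) -> count=0 queue=[T8,T3,T4,T2] holders={T1,T7}
Final holders: {T1,T7} -> T6 not in holders

Answer: no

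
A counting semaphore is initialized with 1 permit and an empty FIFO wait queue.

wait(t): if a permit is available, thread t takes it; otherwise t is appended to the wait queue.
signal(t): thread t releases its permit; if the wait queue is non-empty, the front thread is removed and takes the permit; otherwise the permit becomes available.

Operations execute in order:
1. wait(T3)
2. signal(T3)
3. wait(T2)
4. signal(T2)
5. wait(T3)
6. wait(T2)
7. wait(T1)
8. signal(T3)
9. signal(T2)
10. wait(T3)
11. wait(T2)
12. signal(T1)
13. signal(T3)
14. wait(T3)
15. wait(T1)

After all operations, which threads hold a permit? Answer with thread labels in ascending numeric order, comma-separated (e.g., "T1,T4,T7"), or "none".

Answer: T2

Derivation:
Step 1: wait(T3) -> count=0 queue=[] holders={T3}
Step 2: signal(T3) -> count=1 queue=[] holders={none}
Step 3: wait(T2) -> count=0 queue=[] holders={T2}
Step 4: signal(T2) -> count=1 queue=[] holders={none}
Step 5: wait(T3) -> count=0 queue=[] holders={T3}
Step 6: wait(T2) -> count=0 queue=[T2] holders={T3}
Step 7: wait(T1) -> count=0 queue=[T2,T1] holders={T3}
Step 8: signal(T3) -> count=0 queue=[T1] holders={T2}
Step 9: signal(T2) -> count=0 queue=[] holders={T1}
Step 10: wait(T3) -> count=0 queue=[T3] holders={T1}
Step 11: wait(T2) -> count=0 queue=[T3,T2] holders={T1}
Step 12: signal(T1) -> count=0 queue=[T2] holders={T3}
Step 13: signal(T3) -> count=0 queue=[] holders={T2}
Step 14: wait(T3) -> count=0 queue=[T3] holders={T2}
Step 15: wait(T1) -> count=0 queue=[T3,T1] holders={T2}
Final holders: T2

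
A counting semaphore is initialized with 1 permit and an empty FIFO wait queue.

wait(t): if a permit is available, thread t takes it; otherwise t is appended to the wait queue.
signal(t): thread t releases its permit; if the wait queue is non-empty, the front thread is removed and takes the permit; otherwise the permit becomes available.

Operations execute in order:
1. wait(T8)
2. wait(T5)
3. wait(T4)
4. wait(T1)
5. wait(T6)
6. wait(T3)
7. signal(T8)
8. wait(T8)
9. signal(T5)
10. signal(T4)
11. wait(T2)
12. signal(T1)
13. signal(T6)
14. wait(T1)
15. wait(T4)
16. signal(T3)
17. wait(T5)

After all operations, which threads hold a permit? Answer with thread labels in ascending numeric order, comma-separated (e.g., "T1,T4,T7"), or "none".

Answer: T8

Derivation:
Step 1: wait(T8) -> count=0 queue=[] holders={T8}
Step 2: wait(T5) -> count=0 queue=[T5] holders={T8}
Step 3: wait(T4) -> count=0 queue=[T5,T4] holders={T8}
Step 4: wait(T1) -> count=0 queue=[T5,T4,T1] holders={T8}
Step 5: wait(T6) -> count=0 queue=[T5,T4,T1,T6] holders={T8}
Step 6: wait(T3) -> count=0 queue=[T5,T4,T1,T6,T3] holders={T8}
Step 7: signal(T8) -> count=0 queue=[T4,T1,T6,T3] holders={T5}
Step 8: wait(T8) -> count=0 queue=[T4,T1,T6,T3,T8] holders={T5}
Step 9: signal(T5) -> count=0 queue=[T1,T6,T3,T8] holders={T4}
Step 10: signal(T4) -> count=0 queue=[T6,T3,T8] holders={T1}
Step 11: wait(T2) -> count=0 queue=[T6,T3,T8,T2] holders={T1}
Step 12: signal(T1) -> count=0 queue=[T3,T8,T2] holders={T6}
Step 13: signal(T6) -> count=0 queue=[T8,T2] holders={T3}
Step 14: wait(T1) -> count=0 queue=[T8,T2,T1] holders={T3}
Step 15: wait(T4) -> count=0 queue=[T8,T2,T1,T4] holders={T3}
Step 16: signal(T3) -> count=0 queue=[T2,T1,T4] holders={T8}
Step 17: wait(T5) -> count=0 queue=[T2,T1,T4,T5] holders={T8}
Final holders: T8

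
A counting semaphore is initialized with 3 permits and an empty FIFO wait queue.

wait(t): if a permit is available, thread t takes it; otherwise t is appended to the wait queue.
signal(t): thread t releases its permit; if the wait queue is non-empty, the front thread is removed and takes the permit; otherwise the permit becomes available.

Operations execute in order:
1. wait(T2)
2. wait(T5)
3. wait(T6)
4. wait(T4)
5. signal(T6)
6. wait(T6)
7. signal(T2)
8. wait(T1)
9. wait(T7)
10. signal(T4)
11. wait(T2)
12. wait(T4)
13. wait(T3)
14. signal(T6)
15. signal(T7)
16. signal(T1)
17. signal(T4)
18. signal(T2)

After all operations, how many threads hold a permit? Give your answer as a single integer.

Step 1: wait(T2) -> count=2 queue=[] holders={T2}
Step 2: wait(T5) -> count=1 queue=[] holders={T2,T5}
Step 3: wait(T6) -> count=0 queue=[] holders={T2,T5,T6}
Step 4: wait(T4) -> count=0 queue=[T4] holders={T2,T5,T6}
Step 5: signal(T6) -> count=0 queue=[] holders={T2,T4,T5}
Step 6: wait(T6) -> count=0 queue=[T6] holders={T2,T4,T5}
Step 7: signal(T2) -> count=0 queue=[] holders={T4,T5,T6}
Step 8: wait(T1) -> count=0 queue=[T1] holders={T4,T5,T6}
Step 9: wait(T7) -> count=0 queue=[T1,T7] holders={T4,T5,T6}
Step 10: signal(T4) -> count=0 queue=[T7] holders={T1,T5,T6}
Step 11: wait(T2) -> count=0 queue=[T7,T2] holders={T1,T5,T6}
Step 12: wait(T4) -> count=0 queue=[T7,T2,T4] holders={T1,T5,T6}
Step 13: wait(T3) -> count=0 queue=[T7,T2,T4,T3] holders={T1,T5,T6}
Step 14: signal(T6) -> count=0 queue=[T2,T4,T3] holders={T1,T5,T7}
Step 15: signal(T7) -> count=0 queue=[T4,T3] holders={T1,T2,T5}
Step 16: signal(T1) -> count=0 queue=[T3] holders={T2,T4,T5}
Step 17: signal(T4) -> count=0 queue=[] holders={T2,T3,T5}
Step 18: signal(T2) -> count=1 queue=[] holders={T3,T5}
Final holders: {T3,T5} -> 2 thread(s)

Answer: 2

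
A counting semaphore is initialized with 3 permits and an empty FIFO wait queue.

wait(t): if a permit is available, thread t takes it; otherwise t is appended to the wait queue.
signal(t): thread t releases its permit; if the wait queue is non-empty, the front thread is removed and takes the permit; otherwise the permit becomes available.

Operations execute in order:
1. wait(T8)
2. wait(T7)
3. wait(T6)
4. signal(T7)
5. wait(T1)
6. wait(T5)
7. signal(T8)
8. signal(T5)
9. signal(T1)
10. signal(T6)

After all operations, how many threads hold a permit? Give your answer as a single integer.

Step 1: wait(T8) -> count=2 queue=[] holders={T8}
Step 2: wait(T7) -> count=1 queue=[] holders={T7,T8}
Step 3: wait(T6) -> count=0 queue=[] holders={T6,T7,T8}
Step 4: signal(T7) -> count=1 queue=[] holders={T6,T8}
Step 5: wait(T1) -> count=0 queue=[] holders={T1,T6,T8}
Step 6: wait(T5) -> count=0 queue=[T5] holders={T1,T6,T8}
Step 7: signal(T8) -> count=0 queue=[] holders={T1,T5,T6}
Step 8: signal(T5) -> count=1 queue=[] holders={T1,T6}
Step 9: signal(T1) -> count=2 queue=[] holders={T6}
Step 10: signal(T6) -> count=3 queue=[] holders={none}
Final holders: {none} -> 0 thread(s)

Answer: 0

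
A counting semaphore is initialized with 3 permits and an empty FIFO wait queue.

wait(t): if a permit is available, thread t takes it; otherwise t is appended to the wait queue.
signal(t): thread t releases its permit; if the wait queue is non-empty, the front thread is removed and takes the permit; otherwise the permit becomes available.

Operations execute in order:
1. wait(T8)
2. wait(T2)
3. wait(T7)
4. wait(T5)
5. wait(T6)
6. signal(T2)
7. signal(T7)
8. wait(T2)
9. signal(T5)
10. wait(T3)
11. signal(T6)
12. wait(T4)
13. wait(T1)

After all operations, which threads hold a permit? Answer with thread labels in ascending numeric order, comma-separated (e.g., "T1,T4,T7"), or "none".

Step 1: wait(T8) -> count=2 queue=[] holders={T8}
Step 2: wait(T2) -> count=1 queue=[] holders={T2,T8}
Step 3: wait(T7) -> count=0 queue=[] holders={T2,T7,T8}
Step 4: wait(T5) -> count=0 queue=[T5] holders={T2,T7,T8}
Step 5: wait(T6) -> count=0 queue=[T5,T6] holders={T2,T7,T8}
Step 6: signal(T2) -> count=0 queue=[T6] holders={T5,T7,T8}
Step 7: signal(T7) -> count=0 queue=[] holders={T5,T6,T8}
Step 8: wait(T2) -> count=0 queue=[T2] holders={T5,T6,T8}
Step 9: signal(T5) -> count=0 queue=[] holders={T2,T6,T8}
Step 10: wait(T3) -> count=0 queue=[T3] holders={T2,T6,T8}
Step 11: signal(T6) -> count=0 queue=[] holders={T2,T3,T8}
Step 12: wait(T4) -> count=0 queue=[T4] holders={T2,T3,T8}
Step 13: wait(T1) -> count=0 queue=[T4,T1] holders={T2,T3,T8}
Final holders: T2,T3,T8

Answer: T2,T3,T8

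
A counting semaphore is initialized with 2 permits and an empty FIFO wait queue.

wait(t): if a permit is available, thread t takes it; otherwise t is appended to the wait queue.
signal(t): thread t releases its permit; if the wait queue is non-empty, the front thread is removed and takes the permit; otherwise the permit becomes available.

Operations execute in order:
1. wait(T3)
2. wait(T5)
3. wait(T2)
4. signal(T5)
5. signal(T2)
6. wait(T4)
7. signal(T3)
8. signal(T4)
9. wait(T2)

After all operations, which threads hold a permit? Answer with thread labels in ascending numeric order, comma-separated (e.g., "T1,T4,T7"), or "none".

Answer: T2

Derivation:
Step 1: wait(T3) -> count=1 queue=[] holders={T3}
Step 2: wait(T5) -> count=0 queue=[] holders={T3,T5}
Step 3: wait(T2) -> count=0 queue=[T2] holders={T3,T5}
Step 4: signal(T5) -> count=0 queue=[] holders={T2,T3}
Step 5: signal(T2) -> count=1 queue=[] holders={T3}
Step 6: wait(T4) -> count=0 queue=[] holders={T3,T4}
Step 7: signal(T3) -> count=1 queue=[] holders={T4}
Step 8: signal(T4) -> count=2 queue=[] holders={none}
Step 9: wait(T2) -> count=1 queue=[] holders={T2}
Final holders: T2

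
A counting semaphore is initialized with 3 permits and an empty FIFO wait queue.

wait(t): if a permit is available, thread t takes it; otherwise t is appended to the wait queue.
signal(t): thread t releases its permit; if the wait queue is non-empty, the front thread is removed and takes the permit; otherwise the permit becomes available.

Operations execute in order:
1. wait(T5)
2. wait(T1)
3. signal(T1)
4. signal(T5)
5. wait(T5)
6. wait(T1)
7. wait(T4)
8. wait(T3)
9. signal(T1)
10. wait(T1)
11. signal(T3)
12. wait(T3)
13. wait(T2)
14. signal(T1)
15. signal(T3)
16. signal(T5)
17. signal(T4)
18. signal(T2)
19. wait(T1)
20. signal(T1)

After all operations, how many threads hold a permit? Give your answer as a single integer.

Step 1: wait(T5) -> count=2 queue=[] holders={T5}
Step 2: wait(T1) -> count=1 queue=[] holders={T1,T5}
Step 3: signal(T1) -> count=2 queue=[] holders={T5}
Step 4: signal(T5) -> count=3 queue=[] holders={none}
Step 5: wait(T5) -> count=2 queue=[] holders={T5}
Step 6: wait(T1) -> count=1 queue=[] holders={T1,T5}
Step 7: wait(T4) -> count=0 queue=[] holders={T1,T4,T5}
Step 8: wait(T3) -> count=0 queue=[T3] holders={T1,T4,T5}
Step 9: signal(T1) -> count=0 queue=[] holders={T3,T4,T5}
Step 10: wait(T1) -> count=0 queue=[T1] holders={T3,T4,T5}
Step 11: signal(T3) -> count=0 queue=[] holders={T1,T4,T5}
Step 12: wait(T3) -> count=0 queue=[T3] holders={T1,T4,T5}
Step 13: wait(T2) -> count=0 queue=[T3,T2] holders={T1,T4,T5}
Step 14: signal(T1) -> count=0 queue=[T2] holders={T3,T4,T5}
Step 15: signal(T3) -> count=0 queue=[] holders={T2,T4,T5}
Step 16: signal(T5) -> count=1 queue=[] holders={T2,T4}
Step 17: signal(T4) -> count=2 queue=[] holders={T2}
Step 18: signal(T2) -> count=3 queue=[] holders={none}
Step 19: wait(T1) -> count=2 queue=[] holders={T1}
Step 20: signal(T1) -> count=3 queue=[] holders={none}
Final holders: {none} -> 0 thread(s)

Answer: 0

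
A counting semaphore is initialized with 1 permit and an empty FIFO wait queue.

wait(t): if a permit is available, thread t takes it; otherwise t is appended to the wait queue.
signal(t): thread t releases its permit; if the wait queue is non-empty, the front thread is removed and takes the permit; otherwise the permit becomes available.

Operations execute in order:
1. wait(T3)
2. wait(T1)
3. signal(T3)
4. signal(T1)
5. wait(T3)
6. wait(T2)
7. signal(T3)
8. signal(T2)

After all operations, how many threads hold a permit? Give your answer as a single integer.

Answer: 0

Derivation:
Step 1: wait(T3) -> count=0 queue=[] holders={T3}
Step 2: wait(T1) -> count=0 queue=[T1] holders={T3}
Step 3: signal(T3) -> count=0 queue=[] holders={T1}
Step 4: signal(T1) -> count=1 queue=[] holders={none}
Step 5: wait(T3) -> count=0 queue=[] holders={T3}
Step 6: wait(T2) -> count=0 queue=[T2] holders={T3}
Step 7: signal(T3) -> count=0 queue=[] holders={T2}
Step 8: signal(T2) -> count=1 queue=[] holders={none}
Final holders: {none} -> 0 thread(s)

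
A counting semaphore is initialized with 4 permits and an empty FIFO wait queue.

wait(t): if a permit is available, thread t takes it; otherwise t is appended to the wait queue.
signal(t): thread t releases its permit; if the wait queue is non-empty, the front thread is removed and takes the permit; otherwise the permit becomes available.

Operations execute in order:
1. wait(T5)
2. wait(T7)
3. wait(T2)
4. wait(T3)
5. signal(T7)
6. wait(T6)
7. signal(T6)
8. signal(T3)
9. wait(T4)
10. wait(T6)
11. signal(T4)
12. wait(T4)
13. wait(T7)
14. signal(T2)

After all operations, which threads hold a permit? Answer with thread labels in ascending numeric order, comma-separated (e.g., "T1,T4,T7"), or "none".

Answer: T4,T5,T6,T7

Derivation:
Step 1: wait(T5) -> count=3 queue=[] holders={T5}
Step 2: wait(T7) -> count=2 queue=[] holders={T5,T7}
Step 3: wait(T2) -> count=1 queue=[] holders={T2,T5,T7}
Step 4: wait(T3) -> count=0 queue=[] holders={T2,T3,T5,T7}
Step 5: signal(T7) -> count=1 queue=[] holders={T2,T3,T5}
Step 6: wait(T6) -> count=0 queue=[] holders={T2,T3,T5,T6}
Step 7: signal(T6) -> count=1 queue=[] holders={T2,T3,T5}
Step 8: signal(T3) -> count=2 queue=[] holders={T2,T5}
Step 9: wait(T4) -> count=1 queue=[] holders={T2,T4,T5}
Step 10: wait(T6) -> count=0 queue=[] holders={T2,T4,T5,T6}
Step 11: signal(T4) -> count=1 queue=[] holders={T2,T5,T6}
Step 12: wait(T4) -> count=0 queue=[] holders={T2,T4,T5,T6}
Step 13: wait(T7) -> count=0 queue=[T7] holders={T2,T4,T5,T6}
Step 14: signal(T2) -> count=0 queue=[] holders={T4,T5,T6,T7}
Final holders: T4,T5,T6,T7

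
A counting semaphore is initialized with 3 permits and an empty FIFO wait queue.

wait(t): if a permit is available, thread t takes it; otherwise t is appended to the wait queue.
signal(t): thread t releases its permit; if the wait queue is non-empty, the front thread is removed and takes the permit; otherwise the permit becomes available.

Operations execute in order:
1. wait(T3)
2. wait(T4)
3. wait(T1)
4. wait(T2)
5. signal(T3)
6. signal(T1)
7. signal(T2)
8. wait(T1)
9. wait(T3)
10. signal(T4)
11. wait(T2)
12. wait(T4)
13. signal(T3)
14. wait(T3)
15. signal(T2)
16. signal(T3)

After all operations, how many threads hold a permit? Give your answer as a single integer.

Answer: 2

Derivation:
Step 1: wait(T3) -> count=2 queue=[] holders={T3}
Step 2: wait(T4) -> count=1 queue=[] holders={T3,T4}
Step 3: wait(T1) -> count=0 queue=[] holders={T1,T3,T4}
Step 4: wait(T2) -> count=0 queue=[T2] holders={T1,T3,T4}
Step 5: signal(T3) -> count=0 queue=[] holders={T1,T2,T4}
Step 6: signal(T1) -> count=1 queue=[] holders={T2,T4}
Step 7: signal(T2) -> count=2 queue=[] holders={T4}
Step 8: wait(T1) -> count=1 queue=[] holders={T1,T4}
Step 9: wait(T3) -> count=0 queue=[] holders={T1,T3,T4}
Step 10: signal(T4) -> count=1 queue=[] holders={T1,T3}
Step 11: wait(T2) -> count=0 queue=[] holders={T1,T2,T3}
Step 12: wait(T4) -> count=0 queue=[T4] holders={T1,T2,T3}
Step 13: signal(T3) -> count=0 queue=[] holders={T1,T2,T4}
Step 14: wait(T3) -> count=0 queue=[T3] holders={T1,T2,T4}
Step 15: signal(T2) -> count=0 queue=[] holders={T1,T3,T4}
Step 16: signal(T3) -> count=1 queue=[] holders={T1,T4}
Final holders: {T1,T4} -> 2 thread(s)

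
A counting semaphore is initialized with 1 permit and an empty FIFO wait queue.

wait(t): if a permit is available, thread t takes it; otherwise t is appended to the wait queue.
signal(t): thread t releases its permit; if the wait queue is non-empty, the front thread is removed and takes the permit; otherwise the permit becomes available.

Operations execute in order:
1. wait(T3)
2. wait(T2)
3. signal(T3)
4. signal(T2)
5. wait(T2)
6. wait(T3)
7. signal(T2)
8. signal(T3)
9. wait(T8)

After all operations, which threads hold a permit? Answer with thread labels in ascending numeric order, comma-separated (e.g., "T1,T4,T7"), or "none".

Answer: T8

Derivation:
Step 1: wait(T3) -> count=0 queue=[] holders={T3}
Step 2: wait(T2) -> count=0 queue=[T2] holders={T3}
Step 3: signal(T3) -> count=0 queue=[] holders={T2}
Step 4: signal(T2) -> count=1 queue=[] holders={none}
Step 5: wait(T2) -> count=0 queue=[] holders={T2}
Step 6: wait(T3) -> count=0 queue=[T3] holders={T2}
Step 7: signal(T2) -> count=0 queue=[] holders={T3}
Step 8: signal(T3) -> count=1 queue=[] holders={none}
Step 9: wait(T8) -> count=0 queue=[] holders={T8}
Final holders: T8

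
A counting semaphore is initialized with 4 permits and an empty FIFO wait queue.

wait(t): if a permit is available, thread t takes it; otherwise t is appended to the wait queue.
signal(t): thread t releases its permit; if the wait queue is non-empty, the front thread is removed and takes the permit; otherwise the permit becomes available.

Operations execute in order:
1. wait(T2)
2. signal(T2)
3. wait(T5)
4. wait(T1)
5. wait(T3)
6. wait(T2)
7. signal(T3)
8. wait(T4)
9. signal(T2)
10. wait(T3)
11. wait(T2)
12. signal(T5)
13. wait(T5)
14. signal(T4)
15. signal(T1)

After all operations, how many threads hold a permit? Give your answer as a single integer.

Answer: 3

Derivation:
Step 1: wait(T2) -> count=3 queue=[] holders={T2}
Step 2: signal(T2) -> count=4 queue=[] holders={none}
Step 3: wait(T5) -> count=3 queue=[] holders={T5}
Step 4: wait(T1) -> count=2 queue=[] holders={T1,T5}
Step 5: wait(T3) -> count=1 queue=[] holders={T1,T3,T5}
Step 6: wait(T2) -> count=0 queue=[] holders={T1,T2,T3,T5}
Step 7: signal(T3) -> count=1 queue=[] holders={T1,T2,T5}
Step 8: wait(T4) -> count=0 queue=[] holders={T1,T2,T4,T5}
Step 9: signal(T2) -> count=1 queue=[] holders={T1,T4,T5}
Step 10: wait(T3) -> count=0 queue=[] holders={T1,T3,T4,T5}
Step 11: wait(T2) -> count=0 queue=[T2] holders={T1,T3,T4,T5}
Step 12: signal(T5) -> count=0 queue=[] holders={T1,T2,T3,T4}
Step 13: wait(T5) -> count=0 queue=[T5] holders={T1,T2,T3,T4}
Step 14: signal(T4) -> count=0 queue=[] holders={T1,T2,T3,T5}
Step 15: signal(T1) -> count=1 queue=[] holders={T2,T3,T5}
Final holders: {T2,T3,T5} -> 3 thread(s)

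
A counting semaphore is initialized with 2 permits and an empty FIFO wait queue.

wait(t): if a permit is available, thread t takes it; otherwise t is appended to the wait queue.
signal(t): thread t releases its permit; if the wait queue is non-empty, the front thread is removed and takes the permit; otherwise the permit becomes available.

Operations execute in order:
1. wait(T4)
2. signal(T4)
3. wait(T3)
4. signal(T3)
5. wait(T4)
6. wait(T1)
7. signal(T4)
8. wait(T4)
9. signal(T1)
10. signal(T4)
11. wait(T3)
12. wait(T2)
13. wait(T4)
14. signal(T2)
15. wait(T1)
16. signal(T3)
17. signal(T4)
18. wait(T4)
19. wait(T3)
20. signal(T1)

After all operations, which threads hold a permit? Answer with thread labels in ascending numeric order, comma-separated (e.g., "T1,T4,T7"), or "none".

Step 1: wait(T4) -> count=1 queue=[] holders={T4}
Step 2: signal(T4) -> count=2 queue=[] holders={none}
Step 3: wait(T3) -> count=1 queue=[] holders={T3}
Step 4: signal(T3) -> count=2 queue=[] holders={none}
Step 5: wait(T4) -> count=1 queue=[] holders={T4}
Step 6: wait(T1) -> count=0 queue=[] holders={T1,T4}
Step 7: signal(T4) -> count=1 queue=[] holders={T1}
Step 8: wait(T4) -> count=0 queue=[] holders={T1,T4}
Step 9: signal(T1) -> count=1 queue=[] holders={T4}
Step 10: signal(T4) -> count=2 queue=[] holders={none}
Step 11: wait(T3) -> count=1 queue=[] holders={T3}
Step 12: wait(T2) -> count=0 queue=[] holders={T2,T3}
Step 13: wait(T4) -> count=0 queue=[T4] holders={T2,T3}
Step 14: signal(T2) -> count=0 queue=[] holders={T3,T4}
Step 15: wait(T1) -> count=0 queue=[T1] holders={T3,T4}
Step 16: signal(T3) -> count=0 queue=[] holders={T1,T4}
Step 17: signal(T4) -> count=1 queue=[] holders={T1}
Step 18: wait(T4) -> count=0 queue=[] holders={T1,T4}
Step 19: wait(T3) -> count=0 queue=[T3] holders={T1,T4}
Step 20: signal(T1) -> count=0 queue=[] holders={T3,T4}
Final holders: T3,T4

Answer: T3,T4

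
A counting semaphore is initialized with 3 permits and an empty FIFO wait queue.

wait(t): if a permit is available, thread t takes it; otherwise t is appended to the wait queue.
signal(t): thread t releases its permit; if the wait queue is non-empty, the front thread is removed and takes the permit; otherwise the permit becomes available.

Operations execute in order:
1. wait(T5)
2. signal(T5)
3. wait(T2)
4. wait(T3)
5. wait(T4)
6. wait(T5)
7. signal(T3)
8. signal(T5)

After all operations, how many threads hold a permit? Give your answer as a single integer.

Step 1: wait(T5) -> count=2 queue=[] holders={T5}
Step 2: signal(T5) -> count=3 queue=[] holders={none}
Step 3: wait(T2) -> count=2 queue=[] holders={T2}
Step 4: wait(T3) -> count=1 queue=[] holders={T2,T3}
Step 5: wait(T4) -> count=0 queue=[] holders={T2,T3,T4}
Step 6: wait(T5) -> count=0 queue=[T5] holders={T2,T3,T4}
Step 7: signal(T3) -> count=0 queue=[] holders={T2,T4,T5}
Step 8: signal(T5) -> count=1 queue=[] holders={T2,T4}
Final holders: {T2,T4} -> 2 thread(s)

Answer: 2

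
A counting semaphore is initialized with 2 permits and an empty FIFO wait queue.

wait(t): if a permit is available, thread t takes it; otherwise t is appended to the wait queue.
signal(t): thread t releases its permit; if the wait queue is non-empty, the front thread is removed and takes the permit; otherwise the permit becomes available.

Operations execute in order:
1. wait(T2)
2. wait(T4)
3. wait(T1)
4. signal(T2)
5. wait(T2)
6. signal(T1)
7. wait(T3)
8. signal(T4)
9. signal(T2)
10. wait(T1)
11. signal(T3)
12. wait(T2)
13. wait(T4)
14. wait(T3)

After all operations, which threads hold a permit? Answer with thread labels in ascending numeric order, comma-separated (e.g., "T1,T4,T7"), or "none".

Answer: T1,T2

Derivation:
Step 1: wait(T2) -> count=1 queue=[] holders={T2}
Step 2: wait(T4) -> count=0 queue=[] holders={T2,T4}
Step 3: wait(T1) -> count=0 queue=[T1] holders={T2,T4}
Step 4: signal(T2) -> count=0 queue=[] holders={T1,T4}
Step 5: wait(T2) -> count=0 queue=[T2] holders={T1,T4}
Step 6: signal(T1) -> count=0 queue=[] holders={T2,T4}
Step 7: wait(T3) -> count=0 queue=[T3] holders={T2,T4}
Step 8: signal(T4) -> count=0 queue=[] holders={T2,T3}
Step 9: signal(T2) -> count=1 queue=[] holders={T3}
Step 10: wait(T1) -> count=0 queue=[] holders={T1,T3}
Step 11: signal(T3) -> count=1 queue=[] holders={T1}
Step 12: wait(T2) -> count=0 queue=[] holders={T1,T2}
Step 13: wait(T4) -> count=0 queue=[T4] holders={T1,T2}
Step 14: wait(T3) -> count=0 queue=[T4,T3] holders={T1,T2}
Final holders: T1,T2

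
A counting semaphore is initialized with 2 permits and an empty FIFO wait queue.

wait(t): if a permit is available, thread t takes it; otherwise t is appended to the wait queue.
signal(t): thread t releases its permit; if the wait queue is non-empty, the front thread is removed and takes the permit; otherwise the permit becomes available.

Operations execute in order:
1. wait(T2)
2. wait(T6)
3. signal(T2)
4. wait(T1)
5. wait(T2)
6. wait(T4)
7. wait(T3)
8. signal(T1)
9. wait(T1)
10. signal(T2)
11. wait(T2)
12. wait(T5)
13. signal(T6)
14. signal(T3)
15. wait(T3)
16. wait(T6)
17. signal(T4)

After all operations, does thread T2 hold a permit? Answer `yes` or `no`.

Step 1: wait(T2) -> count=1 queue=[] holders={T2}
Step 2: wait(T6) -> count=0 queue=[] holders={T2,T6}
Step 3: signal(T2) -> count=1 queue=[] holders={T6}
Step 4: wait(T1) -> count=0 queue=[] holders={T1,T6}
Step 5: wait(T2) -> count=0 queue=[T2] holders={T1,T6}
Step 6: wait(T4) -> count=0 queue=[T2,T4] holders={T1,T6}
Step 7: wait(T3) -> count=0 queue=[T2,T4,T3] holders={T1,T6}
Step 8: signal(T1) -> count=0 queue=[T4,T3] holders={T2,T6}
Step 9: wait(T1) -> count=0 queue=[T4,T3,T1] holders={T2,T6}
Step 10: signal(T2) -> count=0 queue=[T3,T1] holders={T4,T6}
Step 11: wait(T2) -> count=0 queue=[T3,T1,T2] holders={T4,T6}
Step 12: wait(T5) -> count=0 queue=[T3,T1,T2,T5] holders={T4,T6}
Step 13: signal(T6) -> count=0 queue=[T1,T2,T5] holders={T3,T4}
Step 14: signal(T3) -> count=0 queue=[T2,T5] holders={T1,T4}
Step 15: wait(T3) -> count=0 queue=[T2,T5,T3] holders={T1,T4}
Step 16: wait(T6) -> count=0 queue=[T2,T5,T3,T6] holders={T1,T4}
Step 17: signal(T4) -> count=0 queue=[T5,T3,T6] holders={T1,T2}
Final holders: {T1,T2} -> T2 in holders

Answer: yes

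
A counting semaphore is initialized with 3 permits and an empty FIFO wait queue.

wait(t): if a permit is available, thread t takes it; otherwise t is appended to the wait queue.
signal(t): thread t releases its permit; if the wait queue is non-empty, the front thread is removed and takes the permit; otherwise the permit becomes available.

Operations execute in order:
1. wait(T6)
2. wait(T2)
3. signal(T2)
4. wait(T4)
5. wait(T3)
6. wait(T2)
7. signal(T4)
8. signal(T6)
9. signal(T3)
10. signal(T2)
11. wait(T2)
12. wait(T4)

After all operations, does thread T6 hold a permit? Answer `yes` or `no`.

Answer: no

Derivation:
Step 1: wait(T6) -> count=2 queue=[] holders={T6}
Step 2: wait(T2) -> count=1 queue=[] holders={T2,T6}
Step 3: signal(T2) -> count=2 queue=[] holders={T6}
Step 4: wait(T4) -> count=1 queue=[] holders={T4,T6}
Step 5: wait(T3) -> count=0 queue=[] holders={T3,T4,T6}
Step 6: wait(T2) -> count=0 queue=[T2] holders={T3,T4,T6}
Step 7: signal(T4) -> count=0 queue=[] holders={T2,T3,T6}
Step 8: signal(T6) -> count=1 queue=[] holders={T2,T3}
Step 9: signal(T3) -> count=2 queue=[] holders={T2}
Step 10: signal(T2) -> count=3 queue=[] holders={none}
Step 11: wait(T2) -> count=2 queue=[] holders={T2}
Step 12: wait(T4) -> count=1 queue=[] holders={T2,T4}
Final holders: {T2,T4} -> T6 not in holders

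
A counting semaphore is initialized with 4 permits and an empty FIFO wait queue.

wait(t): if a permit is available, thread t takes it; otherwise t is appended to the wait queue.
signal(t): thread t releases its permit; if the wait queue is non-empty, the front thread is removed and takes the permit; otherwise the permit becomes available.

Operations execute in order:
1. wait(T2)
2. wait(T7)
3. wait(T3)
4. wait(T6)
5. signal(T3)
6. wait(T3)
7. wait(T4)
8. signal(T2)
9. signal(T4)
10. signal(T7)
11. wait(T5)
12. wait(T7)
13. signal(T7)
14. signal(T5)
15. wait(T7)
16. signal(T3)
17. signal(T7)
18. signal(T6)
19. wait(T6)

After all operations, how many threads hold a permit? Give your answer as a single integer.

Step 1: wait(T2) -> count=3 queue=[] holders={T2}
Step 2: wait(T7) -> count=2 queue=[] holders={T2,T7}
Step 3: wait(T3) -> count=1 queue=[] holders={T2,T3,T7}
Step 4: wait(T6) -> count=0 queue=[] holders={T2,T3,T6,T7}
Step 5: signal(T3) -> count=1 queue=[] holders={T2,T6,T7}
Step 6: wait(T3) -> count=0 queue=[] holders={T2,T3,T6,T7}
Step 7: wait(T4) -> count=0 queue=[T4] holders={T2,T3,T6,T7}
Step 8: signal(T2) -> count=0 queue=[] holders={T3,T4,T6,T7}
Step 9: signal(T4) -> count=1 queue=[] holders={T3,T6,T7}
Step 10: signal(T7) -> count=2 queue=[] holders={T3,T6}
Step 11: wait(T5) -> count=1 queue=[] holders={T3,T5,T6}
Step 12: wait(T7) -> count=0 queue=[] holders={T3,T5,T6,T7}
Step 13: signal(T7) -> count=1 queue=[] holders={T3,T5,T6}
Step 14: signal(T5) -> count=2 queue=[] holders={T3,T6}
Step 15: wait(T7) -> count=1 queue=[] holders={T3,T6,T7}
Step 16: signal(T3) -> count=2 queue=[] holders={T6,T7}
Step 17: signal(T7) -> count=3 queue=[] holders={T6}
Step 18: signal(T6) -> count=4 queue=[] holders={none}
Step 19: wait(T6) -> count=3 queue=[] holders={T6}
Final holders: {T6} -> 1 thread(s)

Answer: 1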